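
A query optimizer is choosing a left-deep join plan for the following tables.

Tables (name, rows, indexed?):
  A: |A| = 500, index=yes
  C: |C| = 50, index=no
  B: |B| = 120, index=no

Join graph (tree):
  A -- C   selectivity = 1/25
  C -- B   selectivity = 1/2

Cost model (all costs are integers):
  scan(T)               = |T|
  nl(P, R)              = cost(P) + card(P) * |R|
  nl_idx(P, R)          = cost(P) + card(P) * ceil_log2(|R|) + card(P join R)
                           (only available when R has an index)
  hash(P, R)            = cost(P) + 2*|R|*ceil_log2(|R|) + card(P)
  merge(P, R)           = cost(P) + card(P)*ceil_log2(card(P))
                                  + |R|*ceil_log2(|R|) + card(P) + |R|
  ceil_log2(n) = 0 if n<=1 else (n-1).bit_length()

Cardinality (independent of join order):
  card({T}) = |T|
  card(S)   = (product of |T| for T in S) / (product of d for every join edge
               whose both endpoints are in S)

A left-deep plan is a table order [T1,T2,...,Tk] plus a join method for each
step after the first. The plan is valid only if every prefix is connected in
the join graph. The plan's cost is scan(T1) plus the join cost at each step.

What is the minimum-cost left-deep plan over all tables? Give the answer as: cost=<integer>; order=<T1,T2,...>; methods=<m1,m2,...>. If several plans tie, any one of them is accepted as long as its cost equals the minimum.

cost=4180; order=C,A,B; methods=nl_idx,hash

Selinger DP (subsets sized 1..n):
  {A}: scan cost=500, card=500
  {C}: scan cost=50, card=50
  {B}: scan cost=120, card=120
  {AC}: card=1000; try (A,nl_idx)→1500, (C,hash)→1600, (A,merge)→5400, (C,merge)→5850, (A,hash)→9100, (A,nl)→25050 …(+1); best=1500 via (A,nl_idx)
  {BC}: card=3000; try (C,hash)→840, (B,merge)→1360, (C,merge)→1430, (B,hash)→1780, (B,nl)→6050, (C,nl)→6120; best=840 via (C,hash)
  {ABC}: card=60000; try (B,hash)→4180, (A,hash)→12840, (B,merge)→13460, (A,merge)→44840, (A,nl_idx)→87840, (B,nl)→121500 …(+1); best=4180 via (B,hash)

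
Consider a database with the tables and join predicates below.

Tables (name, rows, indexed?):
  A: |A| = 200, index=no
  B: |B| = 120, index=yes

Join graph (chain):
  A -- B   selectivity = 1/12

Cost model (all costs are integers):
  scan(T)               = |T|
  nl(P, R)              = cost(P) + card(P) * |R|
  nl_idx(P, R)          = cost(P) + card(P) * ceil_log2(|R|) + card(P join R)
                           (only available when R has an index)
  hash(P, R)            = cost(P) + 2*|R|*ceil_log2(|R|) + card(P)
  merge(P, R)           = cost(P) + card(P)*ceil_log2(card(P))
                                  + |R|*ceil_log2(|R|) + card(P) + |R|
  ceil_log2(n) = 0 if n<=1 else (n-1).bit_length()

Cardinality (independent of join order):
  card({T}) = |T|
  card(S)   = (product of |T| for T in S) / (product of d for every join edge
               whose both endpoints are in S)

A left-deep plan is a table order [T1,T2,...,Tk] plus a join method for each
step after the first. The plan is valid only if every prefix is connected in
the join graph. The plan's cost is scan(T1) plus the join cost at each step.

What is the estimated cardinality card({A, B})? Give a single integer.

Tables in S: A(200), B(120)
Edges inside S: A-B(d=12)
numerator = 200 * 120 = 24000
denominator = 12 = 12
card(S) = 24000 / 12 = 2000

2000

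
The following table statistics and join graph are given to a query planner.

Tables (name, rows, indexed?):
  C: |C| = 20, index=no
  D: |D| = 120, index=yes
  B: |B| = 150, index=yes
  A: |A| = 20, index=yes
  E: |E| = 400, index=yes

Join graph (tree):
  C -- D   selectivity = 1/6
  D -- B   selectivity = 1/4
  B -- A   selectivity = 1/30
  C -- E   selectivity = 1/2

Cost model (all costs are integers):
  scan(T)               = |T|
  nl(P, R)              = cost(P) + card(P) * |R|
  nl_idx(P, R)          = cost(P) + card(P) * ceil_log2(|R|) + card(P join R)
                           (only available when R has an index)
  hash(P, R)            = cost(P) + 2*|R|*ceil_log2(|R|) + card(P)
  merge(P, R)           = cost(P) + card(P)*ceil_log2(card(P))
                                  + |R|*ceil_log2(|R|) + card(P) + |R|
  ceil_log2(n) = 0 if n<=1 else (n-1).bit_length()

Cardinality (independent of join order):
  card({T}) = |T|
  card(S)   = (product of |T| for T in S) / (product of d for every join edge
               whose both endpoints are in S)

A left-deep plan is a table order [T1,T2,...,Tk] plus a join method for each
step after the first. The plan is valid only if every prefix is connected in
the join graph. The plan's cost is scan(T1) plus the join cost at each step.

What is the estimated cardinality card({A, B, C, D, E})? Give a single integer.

2000000

Tables in S: A(20), B(150), C(20), D(120), E(400)
Edges inside S: C-D(d=6), D-B(d=4), B-A(d=30), C-E(d=2)
numerator = 20 * 150 * 20 * 120 * 400 = 2880000000
denominator = 6 * 4 * 30 * 2 = 1440
card(S) = 2880000000 / 1440 = 2000000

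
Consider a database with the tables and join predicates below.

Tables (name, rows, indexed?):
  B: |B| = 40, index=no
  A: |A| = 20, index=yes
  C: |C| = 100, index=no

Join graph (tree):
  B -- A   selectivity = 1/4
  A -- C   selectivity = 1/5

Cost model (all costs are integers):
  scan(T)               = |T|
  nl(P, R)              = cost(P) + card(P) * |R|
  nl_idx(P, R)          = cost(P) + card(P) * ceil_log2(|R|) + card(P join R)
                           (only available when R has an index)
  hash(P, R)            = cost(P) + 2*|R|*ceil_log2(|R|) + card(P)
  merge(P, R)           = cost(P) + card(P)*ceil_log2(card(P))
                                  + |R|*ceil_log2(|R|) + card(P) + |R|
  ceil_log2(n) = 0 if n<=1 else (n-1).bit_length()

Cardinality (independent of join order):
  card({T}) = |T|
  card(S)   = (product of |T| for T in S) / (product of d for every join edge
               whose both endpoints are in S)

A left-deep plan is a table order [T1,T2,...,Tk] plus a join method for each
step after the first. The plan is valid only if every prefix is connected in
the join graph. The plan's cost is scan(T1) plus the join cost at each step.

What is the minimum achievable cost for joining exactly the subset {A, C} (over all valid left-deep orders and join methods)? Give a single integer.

400

Selinger DP over subsets of {A,C}:
  {A}: scan cost=20, card=20
  {C}: scan cost=100, card=100
  {AC}: card=400; try (A,hash)→400, (C,merge)→940, (A,nl_idx)→1000, (A,merge)→1020, (C,hash)→1440, (C,nl)→2020 …(+1); best=400 via (A,hash)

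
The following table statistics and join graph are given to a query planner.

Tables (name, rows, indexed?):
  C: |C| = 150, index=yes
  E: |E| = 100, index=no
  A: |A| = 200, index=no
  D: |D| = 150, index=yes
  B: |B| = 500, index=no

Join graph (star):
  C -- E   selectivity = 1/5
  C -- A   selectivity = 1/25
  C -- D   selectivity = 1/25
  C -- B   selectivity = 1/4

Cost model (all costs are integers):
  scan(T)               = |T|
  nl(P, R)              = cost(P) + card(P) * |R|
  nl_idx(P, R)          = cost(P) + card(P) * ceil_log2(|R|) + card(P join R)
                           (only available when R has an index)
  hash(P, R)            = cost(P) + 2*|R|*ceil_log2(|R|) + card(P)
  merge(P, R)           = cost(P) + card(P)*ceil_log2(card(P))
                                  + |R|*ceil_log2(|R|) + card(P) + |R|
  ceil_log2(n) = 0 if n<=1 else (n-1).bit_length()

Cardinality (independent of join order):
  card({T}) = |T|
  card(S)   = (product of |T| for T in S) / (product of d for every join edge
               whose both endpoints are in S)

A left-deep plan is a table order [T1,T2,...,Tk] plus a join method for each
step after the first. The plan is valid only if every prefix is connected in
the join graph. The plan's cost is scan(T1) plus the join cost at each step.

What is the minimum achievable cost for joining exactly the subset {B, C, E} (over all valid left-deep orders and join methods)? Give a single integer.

Selinger DP over subsets of {B,C,E}:
  {C}: scan cost=150, card=150
  {E}: scan cost=100, card=100
  {B}: scan cost=500, card=500
  {CE}: card=3000; try (E,hash)→1700, (C,merge)→2250, (E,merge)→2300, (C,hash)→2600, (C,nl_idx)→3900, (C,nl)→15100 …(+1); best=1700 via (E,hash)
  {BC}: card=18750; try (C,hash)→3400, (B,merge)→6500, (C,merge)→6850, (B,hash)→9300, (C,nl_idx)→23250, (B,nl)→75150 …(+1); best=3400 via (C,hash)
  {BCE}: card=375000; try (B,hash)→13700, (E,hash)→23550, (B,merge)→45700, (E,merge)→304200, (B,nl)→1501700, (E,nl)→1878400; best=13700 via (B,hash)

13700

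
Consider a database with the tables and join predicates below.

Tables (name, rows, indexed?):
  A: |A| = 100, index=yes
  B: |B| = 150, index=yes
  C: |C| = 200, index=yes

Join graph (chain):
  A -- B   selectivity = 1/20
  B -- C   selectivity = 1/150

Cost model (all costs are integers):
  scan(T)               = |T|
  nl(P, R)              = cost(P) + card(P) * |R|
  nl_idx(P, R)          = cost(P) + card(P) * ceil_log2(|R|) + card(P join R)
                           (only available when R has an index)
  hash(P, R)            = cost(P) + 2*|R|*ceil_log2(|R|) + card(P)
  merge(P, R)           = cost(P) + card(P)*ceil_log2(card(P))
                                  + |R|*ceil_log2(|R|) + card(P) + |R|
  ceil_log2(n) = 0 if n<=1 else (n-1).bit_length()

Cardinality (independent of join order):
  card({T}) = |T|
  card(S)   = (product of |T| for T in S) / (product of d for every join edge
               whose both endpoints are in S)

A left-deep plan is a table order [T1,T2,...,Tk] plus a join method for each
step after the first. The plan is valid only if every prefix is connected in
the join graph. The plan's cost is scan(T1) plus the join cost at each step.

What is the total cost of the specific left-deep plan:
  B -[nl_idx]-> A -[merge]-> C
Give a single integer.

12000

step 1: scan B: cost=150, card=150
step 2: join A via nl_idx
    card(P join A) = 150*100/(20) = 750
    cost = 150 + 150*7 + 750 = 1950
step 3: join C via merge
    card(P join C) = 750*200/(150) = 1000
    cost = 1950 + 750*10 + 200*8 + 750 + 200 = 12000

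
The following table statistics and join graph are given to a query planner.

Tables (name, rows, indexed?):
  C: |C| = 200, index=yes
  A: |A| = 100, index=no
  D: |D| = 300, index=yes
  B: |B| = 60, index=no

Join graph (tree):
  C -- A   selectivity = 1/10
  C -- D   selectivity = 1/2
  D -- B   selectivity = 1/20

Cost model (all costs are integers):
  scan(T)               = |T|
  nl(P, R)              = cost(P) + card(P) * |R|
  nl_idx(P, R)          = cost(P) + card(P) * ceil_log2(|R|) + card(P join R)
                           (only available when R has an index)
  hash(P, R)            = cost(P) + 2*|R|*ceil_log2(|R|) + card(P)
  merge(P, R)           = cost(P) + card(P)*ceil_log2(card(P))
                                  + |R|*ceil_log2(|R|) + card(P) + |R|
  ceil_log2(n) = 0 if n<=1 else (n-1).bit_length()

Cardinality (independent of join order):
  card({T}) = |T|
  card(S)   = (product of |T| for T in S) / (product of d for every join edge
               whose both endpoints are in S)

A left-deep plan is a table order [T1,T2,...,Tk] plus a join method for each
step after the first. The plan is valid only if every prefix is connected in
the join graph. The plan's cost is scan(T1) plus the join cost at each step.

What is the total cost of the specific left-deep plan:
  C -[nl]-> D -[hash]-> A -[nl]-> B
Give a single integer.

18091600

step 1: scan C: cost=200, card=200
step 2: join D via nl
    card(P join D) = 200*300/(2) = 30000
    cost = 200 + 200*300 = 60200
step 3: join A via hash
    card(P join A) = 30000*100/(10) = 300000
    cost = 60200 + 2*100*7 + 30000 = 91600
step 4: join B via nl
    card(P join B) = 300000*60/(20) = 900000
    cost = 91600 + 300000*60 = 18091600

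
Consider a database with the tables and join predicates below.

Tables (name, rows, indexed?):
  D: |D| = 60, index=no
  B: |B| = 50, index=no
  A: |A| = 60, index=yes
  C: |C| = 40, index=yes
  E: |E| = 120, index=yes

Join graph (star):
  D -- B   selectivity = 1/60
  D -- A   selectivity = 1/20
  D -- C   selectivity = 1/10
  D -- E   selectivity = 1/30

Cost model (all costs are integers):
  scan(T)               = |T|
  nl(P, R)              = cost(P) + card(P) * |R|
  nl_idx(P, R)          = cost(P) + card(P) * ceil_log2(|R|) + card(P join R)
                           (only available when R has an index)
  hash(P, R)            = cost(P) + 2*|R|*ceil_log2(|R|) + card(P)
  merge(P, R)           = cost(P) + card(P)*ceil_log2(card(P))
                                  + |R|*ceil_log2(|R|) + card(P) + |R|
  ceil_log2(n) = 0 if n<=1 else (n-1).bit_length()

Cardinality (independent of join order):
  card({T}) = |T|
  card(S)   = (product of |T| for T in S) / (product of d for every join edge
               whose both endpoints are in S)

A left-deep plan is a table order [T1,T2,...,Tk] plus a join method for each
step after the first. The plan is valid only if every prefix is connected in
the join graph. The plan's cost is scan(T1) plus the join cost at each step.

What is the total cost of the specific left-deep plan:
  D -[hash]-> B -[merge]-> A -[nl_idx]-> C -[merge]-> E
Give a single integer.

step 1: scan D: cost=60, card=60
step 2: join B via hash
    card(P join B) = 60*50/(60) = 50
    cost = 60 + 2*50*6 + 60 = 720
step 3: join A via merge
    card(P join A) = 50*60/(20) = 150
    cost = 720 + 50*6 + 60*6 + 50 + 60 = 1490
step 4: join C via nl_idx
    card(P join C) = 150*40/(10) = 600
    cost = 1490 + 150*6 + 600 = 2990
step 5: join E via merge
    card(P join E) = 600*120/(30) = 2400
    cost = 2990 + 600*10 + 120*7 + 600 + 120 = 10550

10550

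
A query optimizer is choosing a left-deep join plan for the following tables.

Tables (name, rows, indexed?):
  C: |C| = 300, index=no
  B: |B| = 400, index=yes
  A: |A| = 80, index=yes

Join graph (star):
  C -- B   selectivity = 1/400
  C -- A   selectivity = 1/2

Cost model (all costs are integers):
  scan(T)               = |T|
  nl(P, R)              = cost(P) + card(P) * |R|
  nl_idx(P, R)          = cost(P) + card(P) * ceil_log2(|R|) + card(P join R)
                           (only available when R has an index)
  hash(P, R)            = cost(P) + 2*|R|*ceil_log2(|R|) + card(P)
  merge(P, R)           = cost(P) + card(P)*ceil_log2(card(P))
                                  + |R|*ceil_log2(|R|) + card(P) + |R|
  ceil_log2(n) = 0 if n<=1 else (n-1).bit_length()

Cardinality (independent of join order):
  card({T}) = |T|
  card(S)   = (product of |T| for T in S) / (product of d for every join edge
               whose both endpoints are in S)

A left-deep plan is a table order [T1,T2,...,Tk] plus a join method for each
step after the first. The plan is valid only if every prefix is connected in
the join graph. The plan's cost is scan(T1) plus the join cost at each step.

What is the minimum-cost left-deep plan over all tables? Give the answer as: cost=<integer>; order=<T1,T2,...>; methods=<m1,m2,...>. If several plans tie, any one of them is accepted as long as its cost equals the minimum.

cost=4720; order=C,B,A; methods=nl_idx,hash

Selinger DP (subsets sized 1..n):
  {C}: scan cost=300, card=300
  {B}: scan cost=400, card=400
  {A}: scan cost=80, card=80
  {BC}: card=300; try (B,nl_idx)→3300, (C,hash)→6200, (B,merge)→7300, (C,merge)→7400, (B,hash)→7800, (B,nl)→120300 …(+1); best=3300 via (B,nl_idx)
  {AC}: card=12000; try (A,hash)→1720, (C,merge)→3720, (A,merge)→3940, (C,hash)→5560, (A,nl_idx)→14400, (C,nl)→24080 …(+1); best=1720 via (A,hash)
  {ABC}: card=12000; try (A,hash)→4720, (A,merge)→6940, (A,nl_idx)→17400, (B,hash)→20920, (A,nl)→27300, (B,nl_idx)→121720 …(+2); best=4720 via (A,hash)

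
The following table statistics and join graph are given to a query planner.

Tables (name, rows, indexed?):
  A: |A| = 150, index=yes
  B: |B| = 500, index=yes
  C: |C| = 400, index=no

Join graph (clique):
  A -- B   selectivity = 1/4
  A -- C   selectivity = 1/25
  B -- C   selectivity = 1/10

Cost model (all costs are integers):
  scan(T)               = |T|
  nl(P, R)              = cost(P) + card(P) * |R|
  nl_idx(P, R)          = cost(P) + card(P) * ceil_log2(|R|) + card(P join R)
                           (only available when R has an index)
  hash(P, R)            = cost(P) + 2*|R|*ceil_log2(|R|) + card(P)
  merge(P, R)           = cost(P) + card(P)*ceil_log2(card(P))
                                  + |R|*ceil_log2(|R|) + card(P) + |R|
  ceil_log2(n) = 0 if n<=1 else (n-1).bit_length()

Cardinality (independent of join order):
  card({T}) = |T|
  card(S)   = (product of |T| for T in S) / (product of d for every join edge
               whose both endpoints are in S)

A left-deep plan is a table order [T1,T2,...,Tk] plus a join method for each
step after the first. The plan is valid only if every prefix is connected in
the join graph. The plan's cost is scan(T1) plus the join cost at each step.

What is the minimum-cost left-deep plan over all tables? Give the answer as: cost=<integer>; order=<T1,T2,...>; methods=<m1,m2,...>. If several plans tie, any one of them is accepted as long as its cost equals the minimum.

cost=14600; order=C,A,B; methods=hash,hash

Selinger DP (subsets sized 1..n):
  {A}: scan cost=150, card=150
  {B}: scan cost=500, card=500
  {C}: scan cost=400, card=400
  {AB}: card=18750; try (A,hash)→3400, (B,merge)→6500, (A,merge)→6850, (B,hash)→9300, (B,nl_idx)→20250, (A,nl_idx)→23250 …(+2); best=3400 via (A,hash)
  {AC}: card=2400; try (A,hash)→3200, (C,merge)→5500, (A,merge)→5750, (A,nl_idx)→6000, (C,hash)→7500, (C,nl)→60150 …(+1); best=3200 via (A,hash)
  {BC}: card=20000; try (C,hash)→8200, (B,merge)→9400, (C,merge)→9500, (B,hash)→9800, (B,nl_idx)→24000, (B,nl)→200400 …(+1); best=8200 via (C,hash)
  {ABC}: card=30000; try (B,hash)→14600, (C,hash)→29350, (A,hash)→30600, (B,merge)→39400, (B,nl_idx)→54800, (A,nl_idx)→198200 …(+5); best=14600 via (B,hash)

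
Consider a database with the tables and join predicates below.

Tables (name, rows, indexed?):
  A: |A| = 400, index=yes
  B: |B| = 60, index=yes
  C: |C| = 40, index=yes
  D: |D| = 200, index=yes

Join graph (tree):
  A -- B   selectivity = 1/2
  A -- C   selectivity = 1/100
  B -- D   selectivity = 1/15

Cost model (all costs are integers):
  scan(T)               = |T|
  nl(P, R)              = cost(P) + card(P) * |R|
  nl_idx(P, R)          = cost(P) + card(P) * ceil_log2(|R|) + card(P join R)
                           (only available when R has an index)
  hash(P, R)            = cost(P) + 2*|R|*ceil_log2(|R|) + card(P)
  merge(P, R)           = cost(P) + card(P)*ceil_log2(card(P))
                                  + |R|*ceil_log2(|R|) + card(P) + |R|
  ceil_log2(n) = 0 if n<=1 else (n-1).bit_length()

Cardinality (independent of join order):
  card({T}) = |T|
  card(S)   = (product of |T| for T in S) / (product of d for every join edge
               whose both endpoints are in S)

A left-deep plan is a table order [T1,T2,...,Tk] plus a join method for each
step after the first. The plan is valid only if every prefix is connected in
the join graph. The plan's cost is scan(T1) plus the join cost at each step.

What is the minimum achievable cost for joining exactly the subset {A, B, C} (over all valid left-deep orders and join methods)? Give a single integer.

Selinger DP over subsets of {A,B,C}:
  {A}: scan cost=400, card=400
  {B}: scan cost=60, card=60
  {C}: scan cost=40, card=40
  {AB}: card=12000; try (B,hash)→1520, (A,merge)→4480, (B,merge)→4820, (A,hash)→7320, (A,nl_idx)→12600, (B,nl_idx)→14800 …(+2); best=1520 via (B,hash)
  {AC}: card=160; try (A,nl_idx)→560, (C,hash)→1280, (C,nl_idx)→2960, (A,merge)→4320, (C,merge)→4680, (A,hash)→7280 …(+2); best=560 via (A,nl_idx)
  {ABC}: card=4800; try (B,hash)→1440, (B,merge)→2420, (B,nl_idx)→6320, (B,nl)→10160, (C,hash)→14000, (C,nl_idx)→78320 …(+2); best=1440 via (B,hash)

1440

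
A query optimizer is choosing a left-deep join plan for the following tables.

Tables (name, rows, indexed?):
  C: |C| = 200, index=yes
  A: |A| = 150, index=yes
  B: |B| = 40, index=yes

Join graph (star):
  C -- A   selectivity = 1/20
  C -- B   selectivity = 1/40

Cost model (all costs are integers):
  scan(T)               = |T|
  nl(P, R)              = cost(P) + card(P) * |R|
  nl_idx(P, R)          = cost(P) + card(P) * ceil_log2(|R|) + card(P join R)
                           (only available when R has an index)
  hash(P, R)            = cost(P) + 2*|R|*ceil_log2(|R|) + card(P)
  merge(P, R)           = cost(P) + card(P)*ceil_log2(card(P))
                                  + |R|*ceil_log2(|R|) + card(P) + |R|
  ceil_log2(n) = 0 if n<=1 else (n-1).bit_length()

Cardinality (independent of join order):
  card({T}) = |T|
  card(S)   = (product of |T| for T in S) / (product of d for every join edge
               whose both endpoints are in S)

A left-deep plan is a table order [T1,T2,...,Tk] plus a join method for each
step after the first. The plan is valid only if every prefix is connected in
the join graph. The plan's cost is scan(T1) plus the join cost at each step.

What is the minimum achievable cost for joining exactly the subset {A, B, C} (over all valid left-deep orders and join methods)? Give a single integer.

Selinger DP over subsets of {A,B,C}:
  {C}: scan cost=200, card=200
  {A}: scan cost=150, card=150
  {B}: scan cost=40, card=40
  {AC}: card=1500; try (A,hash)→2800, (C,nl_idx)→2850, (C,merge)→3300, (A,nl_idx)→3300, (A,merge)→3350, (C,hash)→3500 …(+2); best=2800 via (A,hash)
  {BC}: card=200; try (C,nl_idx)→560, (B,hash)→880, (B,nl_idx)→1600, (C,merge)→2120, (B,merge)→2280, (C,hash)→3280 …(+2); best=560 via (C,nl_idx)
  {ABC}: card=1500; try (A,hash)→3160, (A,nl_idx)→3660, (A,merge)→3710, (B,hash)→4780, (B,nl_idx)→13300, (B,merge)→21080 …(+2); best=3160 via (A,hash)

3160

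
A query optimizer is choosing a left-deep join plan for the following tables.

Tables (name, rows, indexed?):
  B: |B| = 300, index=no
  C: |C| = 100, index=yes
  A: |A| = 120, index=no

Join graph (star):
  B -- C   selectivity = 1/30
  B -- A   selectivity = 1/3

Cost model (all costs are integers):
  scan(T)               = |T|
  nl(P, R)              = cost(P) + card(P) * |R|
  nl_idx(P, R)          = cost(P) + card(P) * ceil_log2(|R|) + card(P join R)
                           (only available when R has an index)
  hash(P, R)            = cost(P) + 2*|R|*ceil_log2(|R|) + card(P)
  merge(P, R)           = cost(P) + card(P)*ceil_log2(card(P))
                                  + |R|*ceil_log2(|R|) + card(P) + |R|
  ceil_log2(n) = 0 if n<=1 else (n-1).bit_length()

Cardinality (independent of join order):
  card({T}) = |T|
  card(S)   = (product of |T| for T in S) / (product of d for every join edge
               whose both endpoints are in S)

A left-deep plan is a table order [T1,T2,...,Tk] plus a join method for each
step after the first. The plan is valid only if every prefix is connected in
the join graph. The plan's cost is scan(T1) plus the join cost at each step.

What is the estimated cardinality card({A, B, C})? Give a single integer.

Tables in S: A(120), B(300), C(100)
Edges inside S: B-C(d=30), B-A(d=3)
numerator = 120 * 300 * 100 = 3600000
denominator = 30 * 3 = 90
card(S) = 3600000 / 90 = 40000

40000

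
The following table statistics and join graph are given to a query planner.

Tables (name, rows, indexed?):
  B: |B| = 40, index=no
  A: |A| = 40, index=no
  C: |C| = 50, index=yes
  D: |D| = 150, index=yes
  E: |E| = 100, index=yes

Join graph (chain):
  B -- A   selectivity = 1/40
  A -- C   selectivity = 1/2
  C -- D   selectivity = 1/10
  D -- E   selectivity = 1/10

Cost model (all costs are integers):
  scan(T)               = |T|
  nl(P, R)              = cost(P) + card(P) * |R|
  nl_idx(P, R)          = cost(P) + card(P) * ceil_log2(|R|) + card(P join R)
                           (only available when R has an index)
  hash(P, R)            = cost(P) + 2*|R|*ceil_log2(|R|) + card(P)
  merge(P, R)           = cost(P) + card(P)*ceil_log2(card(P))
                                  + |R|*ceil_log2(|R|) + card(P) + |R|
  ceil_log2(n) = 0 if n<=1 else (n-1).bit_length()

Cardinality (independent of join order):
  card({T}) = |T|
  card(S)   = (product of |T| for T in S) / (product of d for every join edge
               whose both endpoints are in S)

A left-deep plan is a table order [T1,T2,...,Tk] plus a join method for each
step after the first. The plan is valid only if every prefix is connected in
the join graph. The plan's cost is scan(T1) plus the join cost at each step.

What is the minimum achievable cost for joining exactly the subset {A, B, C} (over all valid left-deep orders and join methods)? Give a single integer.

1190

Selinger DP over subsets of {A,B,C}:
  {B}: scan cost=40, card=40
  {A}: scan cost=40, card=40
  {C}: scan cost=50, card=50
  {AB}: card=40; try (B,hash)→560, (A,hash)→560, (B,merge)→600, (A,merge)→600, (B,nl)→1640, (A,nl)→1640; best=560 via (B,hash)
  {AC}: card=1000; try (A,hash)→580, (C,merge)→670, (C,hash)→680, (A,merge)→680, (C,nl_idx)→1280, (C,nl)→2040 …(+1); best=580 via (A,hash)
  {ABC}: card=1000; try (C,merge)→1190, (C,hash)→1200, (C,nl_idx)→1800, (B,hash)→2060, (C,nl)→2560, (B,merge)→11860 …(+1); best=1190 via (C,merge)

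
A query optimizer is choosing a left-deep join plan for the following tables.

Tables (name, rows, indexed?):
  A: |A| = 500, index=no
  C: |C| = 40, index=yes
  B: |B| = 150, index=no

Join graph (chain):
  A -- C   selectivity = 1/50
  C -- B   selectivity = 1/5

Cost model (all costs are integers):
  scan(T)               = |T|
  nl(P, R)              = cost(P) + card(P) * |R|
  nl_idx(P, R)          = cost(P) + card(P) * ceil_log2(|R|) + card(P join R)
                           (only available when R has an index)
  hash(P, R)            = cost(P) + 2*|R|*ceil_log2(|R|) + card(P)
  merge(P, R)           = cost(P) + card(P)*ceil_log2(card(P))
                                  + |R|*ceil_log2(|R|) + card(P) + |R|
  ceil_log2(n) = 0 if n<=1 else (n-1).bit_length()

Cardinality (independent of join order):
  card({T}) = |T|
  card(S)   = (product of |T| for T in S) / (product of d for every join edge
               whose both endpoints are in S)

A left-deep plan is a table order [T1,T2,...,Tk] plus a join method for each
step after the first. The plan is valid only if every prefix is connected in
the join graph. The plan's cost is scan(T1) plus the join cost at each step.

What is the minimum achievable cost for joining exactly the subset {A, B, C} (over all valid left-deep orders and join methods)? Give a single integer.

Selinger DP over subsets of {A,B,C}:
  {A}: scan cost=500, card=500
  {C}: scan cost=40, card=40
  {B}: scan cost=150, card=150
  {AC}: card=400; try (C,hash)→1480, (C,nl_idx)→3900, (A,merge)→5320, (C,merge)→5780, (A,hash)→9080, (A,nl)→20040 …(+1); best=1480 via (C,hash)
  {BC}: card=1200; try (C,hash)→780, (B,merge)→1670, (C,merge)→1780, (C,nl_idx)→2250, (B,hash)→2480, (B,nl)→6040 …(+1); best=780 via (C,hash)
  {ABC}: card=12000; try (B,hash)→4280, (B,merge)→6830, (A,hash)→10980, (A,merge)→20180, (B,nl)→61480, (A,nl)→600780; best=4280 via (B,hash)

4280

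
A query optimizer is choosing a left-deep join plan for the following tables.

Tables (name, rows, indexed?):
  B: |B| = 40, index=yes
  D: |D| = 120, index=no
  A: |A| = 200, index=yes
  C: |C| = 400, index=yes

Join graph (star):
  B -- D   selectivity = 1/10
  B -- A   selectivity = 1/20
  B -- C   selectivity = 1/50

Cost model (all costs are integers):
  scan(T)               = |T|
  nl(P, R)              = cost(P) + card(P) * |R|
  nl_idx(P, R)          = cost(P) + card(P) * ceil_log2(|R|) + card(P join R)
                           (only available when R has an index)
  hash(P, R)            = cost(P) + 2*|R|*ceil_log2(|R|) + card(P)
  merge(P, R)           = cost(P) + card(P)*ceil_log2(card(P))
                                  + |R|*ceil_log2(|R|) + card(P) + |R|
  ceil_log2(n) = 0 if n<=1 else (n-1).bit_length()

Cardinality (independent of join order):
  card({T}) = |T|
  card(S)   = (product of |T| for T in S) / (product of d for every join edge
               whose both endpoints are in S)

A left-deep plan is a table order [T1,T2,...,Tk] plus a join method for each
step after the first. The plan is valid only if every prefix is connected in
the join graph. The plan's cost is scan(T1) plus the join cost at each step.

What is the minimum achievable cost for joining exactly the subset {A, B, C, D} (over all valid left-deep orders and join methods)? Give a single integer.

Selinger DP over subsets of {A,B,C,D}:
  {B}: scan cost=40, card=40
  {D}: scan cost=120, card=120
  {A}: scan cost=200, card=200
  {C}: scan cost=400, card=400
  {BD}: card=480; try (B,hash)→720, (D,merge)→1280, (B,nl_idx)→1320, (B,merge)→1360, (D,hash)→1760, (D,nl)→4840 …(+1); best=720 via (B,hash)
  {AB}: card=400; try (A,nl_idx)→760, (B,hash)→880, (B,nl_idx)→1800, (A,merge)→2120, (B,merge)→2280, (A,hash)→3280 …(+2); best=760 via (A,nl_idx)
  {BC}: card=320; try (C,nl_idx)→720, (B,hash)→1280, (B,nl_idx)→3120, (C,merge)→4320, (B,merge)→4680, (C,hash)→7280 …(+2); best=720 via (C,nl_idx)
  {ABD}: card=4800; try (D,hash)→2840, (A,hash)→4400, (D,merge)→5720, (A,merge)→7320, (A,nl_idx)→9360, (D,nl)→48760 …(+1); best=2840 via (D,hash)
  {BCD}: card=3840; try (D,hash)→2720, (D,merge)→4880, (C,hash)→8400, (C,nl_idx)→8880, (C,merge)→9520, (D,nl)→39120 …(+1); best=2720 via (D,hash)
  {ABC}: card=3200; try (A,hash)→4240, (A,merge)→5720, (A,nl_idx)→6480, (C,nl_idx)→7560, (C,hash)→8360, (C,merge)→8760 …(+2); best=4240 via (A,hash)
  {ABCD}: card=38400; try (D,hash)→9120, (A,hash)→9760, (C,hash)→14840, (D,merge)→46800, (A,merge)→54440, (A,nl_idx)→71840 …(+5); best=9120 via (D,hash)

9120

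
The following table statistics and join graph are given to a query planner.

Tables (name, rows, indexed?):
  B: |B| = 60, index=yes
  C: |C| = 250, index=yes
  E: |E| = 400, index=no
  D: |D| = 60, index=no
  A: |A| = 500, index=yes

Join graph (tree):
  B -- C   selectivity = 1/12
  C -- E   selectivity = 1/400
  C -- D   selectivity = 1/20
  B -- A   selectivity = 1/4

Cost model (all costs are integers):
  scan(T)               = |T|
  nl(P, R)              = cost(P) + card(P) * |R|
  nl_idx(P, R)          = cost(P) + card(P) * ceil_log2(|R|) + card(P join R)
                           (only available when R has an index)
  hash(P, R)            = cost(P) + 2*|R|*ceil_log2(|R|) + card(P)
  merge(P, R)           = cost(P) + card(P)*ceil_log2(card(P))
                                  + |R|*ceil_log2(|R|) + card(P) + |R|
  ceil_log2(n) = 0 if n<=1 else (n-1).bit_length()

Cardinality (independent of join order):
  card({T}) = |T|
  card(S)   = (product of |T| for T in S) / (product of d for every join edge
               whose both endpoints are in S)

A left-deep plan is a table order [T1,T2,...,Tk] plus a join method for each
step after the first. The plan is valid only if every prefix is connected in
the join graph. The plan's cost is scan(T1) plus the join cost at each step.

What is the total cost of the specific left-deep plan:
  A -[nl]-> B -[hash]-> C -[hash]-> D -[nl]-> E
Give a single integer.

step 1: scan A: cost=500, card=500
step 2: join B via nl
    card(P join B) = 500*60/(4) = 7500
    cost = 500 + 500*60 = 30500
step 3: join C via hash
    card(P join C) = 7500*250/(12) = 156250
    cost = 30500 + 2*250*8 + 7500 = 42000
step 4: join D via hash
    card(P join D) = 156250*60/(20) = 468750
    cost = 42000 + 2*60*6 + 156250 = 198970
step 5: join E via nl
    card(P join E) = 468750*400/(400) = 468750
    cost = 198970 + 468750*400 = 187698970

187698970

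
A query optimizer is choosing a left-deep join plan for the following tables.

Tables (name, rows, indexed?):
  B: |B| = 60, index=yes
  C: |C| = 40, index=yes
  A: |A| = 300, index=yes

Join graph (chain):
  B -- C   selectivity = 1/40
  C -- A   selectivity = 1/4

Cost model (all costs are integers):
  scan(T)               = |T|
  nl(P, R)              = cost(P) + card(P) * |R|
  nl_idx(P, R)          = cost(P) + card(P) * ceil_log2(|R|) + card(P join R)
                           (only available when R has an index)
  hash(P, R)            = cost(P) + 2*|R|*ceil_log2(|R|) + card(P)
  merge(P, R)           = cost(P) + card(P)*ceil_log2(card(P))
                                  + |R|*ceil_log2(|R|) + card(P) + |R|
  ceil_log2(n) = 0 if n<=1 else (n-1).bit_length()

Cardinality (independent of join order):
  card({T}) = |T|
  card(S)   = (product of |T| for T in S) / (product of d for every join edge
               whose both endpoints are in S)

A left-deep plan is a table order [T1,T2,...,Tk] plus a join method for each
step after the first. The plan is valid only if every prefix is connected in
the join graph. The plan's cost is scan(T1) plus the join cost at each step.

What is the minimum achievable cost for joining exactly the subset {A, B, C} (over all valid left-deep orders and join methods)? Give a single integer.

Selinger DP over subsets of {A,B,C}:
  {B}: scan cost=60, card=60
  {C}: scan cost=40, card=40
  {A}: scan cost=300, card=300
  {BC}: card=60; try (B,nl_idx)→340, (C,nl_idx)→480, (C,hash)→600, (B,merge)→740, (C,merge)→760, (B,hash)→800 …(+2); best=340 via (B,nl_idx)
  {AC}: card=3000; try (C,hash)→1080, (A,merge)→3320, (A,nl_idx)→3400, (C,merge)→3580, (C,nl_idx)→5100, (A,hash)→5480 …(+2); best=1080 via (C,hash)
  {ABC}: card=4500; try (A,merge)→3760, (B,hash)→4800, (A,nl_idx)→5380, (A,hash)→5800, (A,nl)→18340, (B,nl_idx)→23580 …(+2); best=3760 via (A,merge)

3760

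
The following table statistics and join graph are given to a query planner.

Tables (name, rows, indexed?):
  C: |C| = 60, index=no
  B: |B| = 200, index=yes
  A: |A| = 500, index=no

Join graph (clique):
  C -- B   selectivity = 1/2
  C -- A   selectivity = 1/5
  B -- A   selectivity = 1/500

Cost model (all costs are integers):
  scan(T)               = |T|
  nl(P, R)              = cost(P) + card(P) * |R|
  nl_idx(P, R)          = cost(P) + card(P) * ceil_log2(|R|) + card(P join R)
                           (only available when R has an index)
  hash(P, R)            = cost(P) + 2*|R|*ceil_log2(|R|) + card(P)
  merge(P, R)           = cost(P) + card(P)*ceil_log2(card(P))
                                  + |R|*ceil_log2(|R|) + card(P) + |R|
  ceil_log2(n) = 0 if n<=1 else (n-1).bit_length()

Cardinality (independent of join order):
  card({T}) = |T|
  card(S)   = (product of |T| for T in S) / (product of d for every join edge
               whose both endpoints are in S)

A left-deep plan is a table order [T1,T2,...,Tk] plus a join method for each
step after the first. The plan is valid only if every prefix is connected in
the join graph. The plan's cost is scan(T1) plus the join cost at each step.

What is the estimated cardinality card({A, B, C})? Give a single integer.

1200

Tables in S: A(500), B(200), C(60)
Edges inside S: C-B(d=2), C-A(d=5), B-A(d=500)
numerator = 500 * 200 * 60 = 6000000
denominator = 2 * 5 * 500 = 5000
card(S) = 6000000 / 5000 = 1200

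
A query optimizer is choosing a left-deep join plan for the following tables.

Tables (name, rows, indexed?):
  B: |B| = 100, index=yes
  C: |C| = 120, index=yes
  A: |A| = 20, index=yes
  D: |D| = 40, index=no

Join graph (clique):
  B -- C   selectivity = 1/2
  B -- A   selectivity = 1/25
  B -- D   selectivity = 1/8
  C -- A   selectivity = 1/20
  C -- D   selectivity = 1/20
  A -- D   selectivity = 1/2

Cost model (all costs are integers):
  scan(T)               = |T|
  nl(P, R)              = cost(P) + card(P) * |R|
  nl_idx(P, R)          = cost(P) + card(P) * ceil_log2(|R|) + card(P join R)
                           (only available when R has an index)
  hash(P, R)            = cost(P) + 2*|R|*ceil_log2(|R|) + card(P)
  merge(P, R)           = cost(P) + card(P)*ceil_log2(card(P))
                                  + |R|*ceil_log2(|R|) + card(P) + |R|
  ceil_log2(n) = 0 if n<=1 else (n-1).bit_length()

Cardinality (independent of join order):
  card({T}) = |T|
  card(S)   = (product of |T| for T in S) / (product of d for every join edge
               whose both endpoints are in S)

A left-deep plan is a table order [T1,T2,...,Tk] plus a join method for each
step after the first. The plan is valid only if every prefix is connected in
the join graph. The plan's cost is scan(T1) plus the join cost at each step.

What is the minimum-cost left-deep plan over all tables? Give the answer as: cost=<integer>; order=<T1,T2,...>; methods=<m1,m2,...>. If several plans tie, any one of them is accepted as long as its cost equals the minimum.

Selinger DP (subsets sized 1..n):
  {B}: scan cost=100, card=100
  {C}: scan cost=120, card=120
  {A}: scan cost=20, card=20
  {D}: scan cost=40, card=40
  {BC}: card=6000; try (B,hash)→1640, (C,merge)→1860, (C,hash)→1880, (B,merge)→1880, (C,nl_idx)→6800, (B,nl_idx)→6960 …(+2); best=1640 via (B,hash)
  {AB}: card=80; try (B,nl_idx)→240, (A,hash)→400, (A,nl_idx)→680, (B,merge)→940, (A,merge)→1020, (B,hash)→1440 …(+2); best=240 via (B,nl_idx)
  {BD}: card=500; try (D,hash)→680, (B,nl_idx)→820, (B,merge)→1120, (D,merge)→1180, (B,hash)→1480, (B,nl)→4040 …(+1); best=680 via (D,hash)
  {AC}: card=120; try (C,nl_idx)→280, (A,hash)→440, (A,nl_idx)→840, (C,merge)→1100, (A,merge)→1200, (C,hash)→1720 …(+2); best=280 via (C,nl_idx)
  {CD}: card=240; try (C,nl_idx)→560, (D,hash)→720, (C,merge)→1280, (D,merge)→1360, (C,hash)→1760, (C,nl)→4840 …(+1); best=560 via (C,nl_idx)
  {AD}: card=400; try (A,hash)→280, (D,merge)→420, (A,merge)→440, (D,hash)→520, (A,nl_idx)→640, (D,nl)→820 …(+1); best=280 via (A,hash)
  {ABC}: card=240; try (C,nl_idx)→1040, (B,nl_idx)→1360, (B,hash)→1800, (C,merge)→1840, (C,hash)→2000, (B,merge)→2040 …(+6); best=1040 via (C,nl_idx)
  {BCD}: card=1500; try (B,hash)→2200, (C,hash)→2860, (B,merge)→3520, (B,nl_idx)→3740, (C,nl_idx)→5680, (C,merge)→6640 …(+5); best=2200 via (B,hash)
  {ABD}: card=200; try (D,hash)→800, (D,merge)→1160, (A,hash)→1380, (B,hash)→2080, (B,nl_idx)→3280, (A,nl_idx)→3380 …(+5); best=800 via (D,hash)
  {ACD}: card=120; try (D,hash)→880, (A,hash)→1000, (D,merge)→1520, (A,nl_idx)→1880, (C,hash)→2360, (A,merge)→2840 …(+5); best=880 via (D,hash)
  {ABCD}: card=30; try (B,nl_idx)→1750, (D,hash)→1760, (C,nl_idx)→2230, (B,hash)→2400, (B,merge)→2640, (C,hash)→2680 …(+9); best=1750 via (B,nl_idx)

cost=1750; order=A,C,D,B; methods=nl_idx,hash,nl_idx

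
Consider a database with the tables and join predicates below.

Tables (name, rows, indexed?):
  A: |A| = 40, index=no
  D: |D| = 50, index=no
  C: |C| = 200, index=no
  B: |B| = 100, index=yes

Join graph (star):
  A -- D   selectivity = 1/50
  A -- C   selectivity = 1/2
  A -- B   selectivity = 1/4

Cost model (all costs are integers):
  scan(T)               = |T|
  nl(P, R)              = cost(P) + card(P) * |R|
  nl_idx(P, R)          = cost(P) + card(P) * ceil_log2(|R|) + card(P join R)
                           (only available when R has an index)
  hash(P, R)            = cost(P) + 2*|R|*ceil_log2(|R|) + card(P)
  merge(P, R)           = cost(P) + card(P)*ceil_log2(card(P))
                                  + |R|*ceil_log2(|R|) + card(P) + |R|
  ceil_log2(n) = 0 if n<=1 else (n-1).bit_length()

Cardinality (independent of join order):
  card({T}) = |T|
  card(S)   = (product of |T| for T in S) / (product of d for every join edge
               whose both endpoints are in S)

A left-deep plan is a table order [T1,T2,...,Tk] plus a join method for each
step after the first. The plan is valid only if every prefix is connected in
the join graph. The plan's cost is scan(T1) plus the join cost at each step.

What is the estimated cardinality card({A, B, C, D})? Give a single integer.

Tables in S: A(40), B(100), C(200), D(50)
Edges inside S: A-D(d=50), A-C(d=2), A-B(d=4)
numerator = 40 * 100 * 200 * 50 = 40000000
denominator = 50 * 2 * 4 = 400
card(S) = 40000000 / 400 = 100000

100000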